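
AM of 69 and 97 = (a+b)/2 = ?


AM = (69 + 97)/2 = 166/2 = 83

AM = 83


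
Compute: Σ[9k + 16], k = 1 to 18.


Σ(9k+16) = 9·Σk + 16·n
= 9·171 + 16·18
= 1539 + 288 = 1827

Σ = 1827


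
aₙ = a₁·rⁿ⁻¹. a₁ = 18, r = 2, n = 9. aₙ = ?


aₙ = a₁·r^(n-1)
= 18×2^8
= 18×256
= 4608

a_9 = 4608


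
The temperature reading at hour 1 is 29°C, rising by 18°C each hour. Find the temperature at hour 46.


aₙ = a₁ + (n-1)d
= 29 + (46-1)×18
= 29 + 810
= 839

a_46 = 839


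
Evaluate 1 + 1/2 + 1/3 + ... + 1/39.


H_39 = 1/1 + 1/2 + 1/3 + ... + 1/39
= 2066035355155033/485721041551200
≈ 4.2535

H_39 = 2066035355155033/485721041551200 ≈ 4.2535


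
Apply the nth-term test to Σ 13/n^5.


lim(n→∞) 13/n^5 = 0
lim aₙ = 0 → nth-term test is INCONCLUSIVE
(Need other tests; this is actually a convergent p-series with p=5 > 1)

Inconclusive (lim aₙ = 0; need another test)


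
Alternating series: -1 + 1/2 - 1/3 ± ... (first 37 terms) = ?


S = -1 + 1/2 - 1/3 + 1/4 - 1/5 + 1/6 - 1/7 + 1/8 ± ...
= -0.7065
(Full series converges to -ln(2) ≈ -0.6931)

S_37 = -0.7065


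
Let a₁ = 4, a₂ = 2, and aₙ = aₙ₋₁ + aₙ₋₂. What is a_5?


Computing iteratively: 4, 2, 6, 8, 14
a_5 = 14

a_5 = 14


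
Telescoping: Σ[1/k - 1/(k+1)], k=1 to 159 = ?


Telescoping: adjacent terms cancel.
= 1/1 - 1/160
= 1 - 1/160 = 159/160

Sum = 159/160


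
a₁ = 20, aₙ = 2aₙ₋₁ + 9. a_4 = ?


Computing step by step:
a_1 = 20
a_2 = 49
a_3 = 107
a_4 = 223


a_4 = 223


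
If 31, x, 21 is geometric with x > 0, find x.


GM = √(31×21) = √651 = 25.5147

GM = 25.5147


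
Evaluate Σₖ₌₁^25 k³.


n(n+1)/2 = 25×26/2 = 325
Σk³ = 325² = 105625

Σk³ = 105625


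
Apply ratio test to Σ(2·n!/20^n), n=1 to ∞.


aₙ = 2·n!/20^n
a_{n+1}/aₙ = (n+1)!/20^(n+1) × 20^n/n!  (constant 2 cancels)
= (n+1)/20
L = lim(n→∞) (n+1)/20 = ∞
L > 1 → series DIVERGES

Diverges (ratio test: L = ∞ > 1)


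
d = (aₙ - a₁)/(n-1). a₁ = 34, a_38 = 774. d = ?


d = (aₙ - a₁)/(n-1)
= (774 - 34)/(38-1)
= 740/37 = 20

d = 20


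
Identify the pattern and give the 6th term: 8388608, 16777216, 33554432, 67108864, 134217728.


Pattern: powers of 2: 2ⁿ
Terms: 8388608, 16777216, 33554432, 67108864, 134217728
Next term = 268435456

Next term = 268435456


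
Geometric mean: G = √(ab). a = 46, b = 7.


GM = √(46×7) = √322 = 17.9444

GM = 17.9444


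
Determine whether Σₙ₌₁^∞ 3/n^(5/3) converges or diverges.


p-series test: Σ c/n^p converges if p > 1, diverges if p ≤ 1 (constant c > 0 doesn't affect convergence).
p = 5/3
5/3 > 1 → CONVERGES

Converges (p = 5/3 > 1)


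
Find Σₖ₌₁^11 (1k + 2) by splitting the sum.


Σ(1k+2) = 1·Σk + 2·n
= 1·66 + 2·11
= 66 + 22 = 88

Σ = 88


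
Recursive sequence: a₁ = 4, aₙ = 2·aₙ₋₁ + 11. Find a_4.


Computing step by step:
a_1 = 4
a_2 = 19
a_3 = 49
a_4 = 109


a_4 = 109


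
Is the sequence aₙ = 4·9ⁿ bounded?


aₙ = 4·9ⁿ → as n→∞, aₙ→∞ (since base 9 > 1)
No finite upper bound exists
The sequence is UNBOUNDED

Unbounded (aₙ → ∞ as n → ∞)


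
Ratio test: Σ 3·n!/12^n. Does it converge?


aₙ = 3·n!/12^n
a_{n+1}/aₙ = (n+1)!/12^(n+1) × 12^n/n!  (constant 3 cancels)
= (n+1)/12
L = lim(n→∞) (n+1)/12 = ∞
L > 1 → series DIVERGES

Diverges (ratio test: L = ∞ > 1)


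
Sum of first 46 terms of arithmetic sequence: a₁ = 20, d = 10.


aₙ = 20 + (46-1)×10 = 470
Sₙ = n(a₁+aₙ)/2 = 46×(20+470)/2
= 46×490/2 = 11270

S_46 = 11270


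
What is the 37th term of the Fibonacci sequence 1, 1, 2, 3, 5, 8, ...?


Fibonacci sequence: 1, 1, 2, 3, 5, 8, 13, 21, 34, 55, 89, ...
F(37) = 24157817

F(37) = 24157817


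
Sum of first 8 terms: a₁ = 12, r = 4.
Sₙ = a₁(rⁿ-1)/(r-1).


Sₙ = 12×(4^8 - 1)/(4 - 1)
= 12×(65536 - 1)/3
= 12×65535/3
= 262140

S_8 = 262140


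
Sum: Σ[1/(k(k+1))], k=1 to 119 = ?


1/(k(k+1)) = 1/k - 1/(k+1) (partial fractions)
Telescoping: Σ = 1 - 1/120 = 119/120

Sum = 119/120


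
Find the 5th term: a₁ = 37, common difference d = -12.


aₙ = a₁ + (n-1)d
= 37 + (5-1)×-12
= 37 - 48
= -11

a_5 = -11


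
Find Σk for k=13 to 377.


Σₖ₌13^377 k = Σₖ₌₁^377 k − Σₖ₌₁^12 k
= 377·378/2 − 12·13/2
= 71253 − 78 = 71175

Σk = 71175


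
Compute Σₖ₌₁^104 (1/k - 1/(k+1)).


Telescoping: adjacent terms cancel.
= 1/1 - 1/105
= 1 - 1/105 = 104/105

Sum = 104/105


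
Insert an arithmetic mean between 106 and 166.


AM = (106 + 166)/2 = 272/2 = 136

AM = 136


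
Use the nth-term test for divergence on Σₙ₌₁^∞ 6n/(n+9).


lim(n→∞) 6n/(n+9) = 6/1 = 6  (divide numerator and denominator by n)
lim aₙ = 6 ≠ 0 → series DIVERGES

Diverges (lim aₙ = 6 ≠ 0)


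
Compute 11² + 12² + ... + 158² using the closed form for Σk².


Σₖ₌11^158 k² = Σₖ₌₁^158 k² − Σₖ₌₁^10 k²
= 158·159·317/6 − 10·11·21/6
= 1327279 − 385 = 1326894

Σk² = 1326894


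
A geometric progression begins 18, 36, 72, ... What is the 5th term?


aₙ = a₁·r^(n-1)
= 18×2^4
= 18×16
= 288

a_5 = 288


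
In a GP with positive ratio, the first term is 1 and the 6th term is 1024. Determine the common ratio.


r^(n-1) = aₙ/a₁
r^5 = 1024/1 = 1024
r = 1024^(1/5)
= 4

r = 4


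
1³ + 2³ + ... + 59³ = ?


n(n+1)/2 = 59×60/2 = 1770
Σk³ = 1770² = 3132900

Σk³ = 3132900


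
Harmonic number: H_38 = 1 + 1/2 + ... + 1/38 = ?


H_38 = 1/1 + 1/2 + 1/3 + ... + 1/38
= 2053580969474233/485721041551200
≈ 4.2279

H_38 = 2053580969474233/485721041551200 ≈ 4.2279


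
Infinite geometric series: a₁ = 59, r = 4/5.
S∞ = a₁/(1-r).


S∞ = a₁/(1-r) = 59/(1 - 4/5)
= 59/(1/5)
= 295

S∞ = 295


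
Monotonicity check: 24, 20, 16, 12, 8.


Differences: -4, -4, -4, -4
All differences < 0 → strictly DECREASING

Monotonically decreasing


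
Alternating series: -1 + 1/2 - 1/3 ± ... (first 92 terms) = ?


S = -1 + 1/2 - 1/3 + 1/4 - 1/5 + 1/6 - 1/7 + 1/8 ± ...
= -0.6877
(Full series converges to -ln(2) ≈ -0.6931)

S_92 = -0.6877


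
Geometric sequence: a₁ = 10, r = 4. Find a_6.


aₙ = a₁·r^(n-1)
= 10×4^5
= 10×1024
= 10240

a_6 = 10240


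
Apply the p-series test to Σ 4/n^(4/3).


p-series test: Σ c/n^p converges if p > 1, diverges if p ≤ 1 (constant c > 0 doesn't affect convergence).
p = 4/3
4/3 > 1 → CONVERGES

Converges (p = 4/3 > 1)


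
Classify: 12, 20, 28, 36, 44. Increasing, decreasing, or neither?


Differences: 8, 8, 8, 8
All differences > 0 → strictly INCREASING

Monotonically increasing


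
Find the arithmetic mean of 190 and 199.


AM = (190 + 199)/2 = 389/2 = 194.5

AM = 194.5


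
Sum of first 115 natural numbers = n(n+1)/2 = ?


n(n+1)/2 = 115×116/2 = 13340/2 = 6670

Σk = 6670


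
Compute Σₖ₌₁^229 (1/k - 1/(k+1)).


Telescoping: adjacent terms cancel.
= 1/1 - 1/230
= 1 - 1/230 = 229/230

Sum = 229/230


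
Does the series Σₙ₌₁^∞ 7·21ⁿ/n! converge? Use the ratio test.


aₙ = 7·21^n/n!
a_{n+1}/aₙ = 21^(n+1)/(n+1)! × n!/21^n  (constant 7 cancels)
= 21/(n+1)
L = lim(n→∞) 21/(n+1) = 0
L < 1 → series CONVERGES

Converges (ratio test: L = 0 < 1)


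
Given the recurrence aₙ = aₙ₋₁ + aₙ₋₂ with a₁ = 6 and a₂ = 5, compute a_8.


Computing iteratively: 6, 5, 11, 16, 27, 43, 70, 113
a_8 = 113

a_8 = 113


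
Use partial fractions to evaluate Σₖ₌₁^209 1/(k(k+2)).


1/(k(k+2)) = (1/2)·(1/k - 1/(k+2)) (partial fractions)
Telescoping: Σ = (1/2)·(1 + 1/2 - 1/210 - 1/211) = 16511/22155

Sum = 16511/22155


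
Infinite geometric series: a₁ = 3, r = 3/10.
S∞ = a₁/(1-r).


S∞ = a₁/(1-r) = 3/(1 - 3/10)
= 3/(7/10)
= 30/7

S∞ = 30/7


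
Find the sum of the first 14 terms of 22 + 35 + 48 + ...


aₙ = 22 + (14-1)×13 = 191
Sₙ = n(a₁+aₙ)/2 = 14×(22+191)/2
= 14×213/2 = 1491

S_14 = 1491


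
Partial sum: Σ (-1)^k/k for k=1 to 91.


S = -1 + 1/2 - 1/3 + 1/4 - 1/5 + 1/6 - 1/7 + 1/8 ± ...
= -0.6986
(Full series converges to -ln(2) ≈ -0.6931)

S_91 = -0.6986


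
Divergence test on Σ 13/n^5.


lim(n→∞) 13/n^5 = 0
lim aₙ = 0 → nth-term test is INCONCLUSIVE
(Need other tests; this is actually a convergent p-series with p=5 > 1)

Inconclusive (lim aₙ = 0; need another test)


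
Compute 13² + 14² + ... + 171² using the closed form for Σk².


Σₖ₌13^171 k² = Σₖ₌₁^171 k² − Σₖ₌₁^12 k²
= 171·172·343/6 − 12·13·25/6
= 1681386 − 650 = 1680736

Σk² = 1680736


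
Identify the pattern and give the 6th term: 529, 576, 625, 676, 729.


Pattern: perfect squares: n²
Terms: 529, 576, 625, 676, 729
Next term = 784

Next term = 784


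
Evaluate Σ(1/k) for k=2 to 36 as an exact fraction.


Σₖ₌2^36 1/k = 1/2 + 1/3 + 1/4 + ... + 1/36
= 41674329717109/13127595717600
≈ 3.1746

Sum = 41674329717109/13127595717600 ≈ 3.1746


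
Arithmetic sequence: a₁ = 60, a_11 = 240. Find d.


d = (aₙ - a₁)/(n-1)
= (240 - 60)/(11-1)
= 180/10 = 18

d = 18


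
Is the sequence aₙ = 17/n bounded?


a₁ = 17, a₂ = 17/2, a₃ = 17/3, ...
0 < aₙ ≤ 17 for all n ≥ 1
Lower bound: 0, Upper bound: 17
The sequence IS bounded

Bounded (0 < aₙ ≤ 17)


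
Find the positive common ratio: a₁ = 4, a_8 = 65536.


r^(n-1) = aₙ/a₁
r^7 = 65536/4 = 16384
r = 16384^(1/7)
= 4

r = 4


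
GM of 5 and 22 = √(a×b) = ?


GM = √(5×22) = √110 = 10.4881

GM = 10.4881


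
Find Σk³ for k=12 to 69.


Σₖ₌12^69 k³ = [69·70/2]² − [11·12/2]²
= 5832225 − 4356 = 5827869

Σk³ = 5827869


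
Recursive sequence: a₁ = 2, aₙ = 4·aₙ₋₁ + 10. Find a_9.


Computing step by step:
a_1 = 2
a_2 = 18
a_3 = 82
a_4 = 338
a_5 = 1362
a_6 = 5458
a_7 = 21842
a_8 = 87378
a_9 = 349522


a_9 = 349522


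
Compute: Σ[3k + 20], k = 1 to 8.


Σ(3k+20) = 3·Σk + 20·n
= 3·36 + 20·8
= 108 + 160 = 268

Σ = 268


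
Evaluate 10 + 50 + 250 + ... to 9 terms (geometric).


Sₙ = 10×(5^9 - 1)/(5 - 1)
= 10×(1953125 - 1)/4
= 10×1953124/4
= 4882810

S_9 = 4882810


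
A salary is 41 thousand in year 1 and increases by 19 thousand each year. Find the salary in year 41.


aₙ = a₁ + (n-1)d
= 41 + (41-1)×19
= 41 + 760
= 801

a_41 = 801


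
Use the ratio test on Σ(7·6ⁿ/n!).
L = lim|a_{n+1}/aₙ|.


aₙ = 7·6^n/n!
a_{n+1}/aₙ = 6^(n+1)/(n+1)! × n!/6^n  (constant 7 cancels)
= 6/(n+1)
L = lim(n→∞) 6/(n+1) = 0
L < 1 → series CONVERGES

Converges (ratio test: L = 0 < 1)


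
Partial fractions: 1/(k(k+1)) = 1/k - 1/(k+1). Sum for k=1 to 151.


1/(k(k+1)) = 1/k - 1/(k+1) (partial fractions)
Telescoping: Σ = 1 - 1/152 = 151/152

Sum = 151/152


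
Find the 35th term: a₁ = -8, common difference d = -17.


aₙ = a₁ + (n-1)d
= -8 + (35-1)×-17
= -8 - 578
= -586

a_35 = -586


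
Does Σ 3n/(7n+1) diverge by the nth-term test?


lim(n→∞) 3n/(7n+1) = 3/7 = 3/7  (divide numerator and denominator by n)
lim aₙ = 3/7 ≠ 0 → series DIVERGES

Diverges (lim aₙ = 3/7 ≠ 0)


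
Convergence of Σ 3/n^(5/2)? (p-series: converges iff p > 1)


p-series test: Σ c/n^p converges if p > 1, diverges if p ≤ 1 (constant c > 0 doesn't affect convergence).
p = 5/2
5/2 > 1 → CONVERGES

Converges (p = 5/2 > 1)


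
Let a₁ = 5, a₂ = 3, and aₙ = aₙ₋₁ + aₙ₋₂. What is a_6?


Computing iteratively: 5, 3, 8, 11, 19, 30
a_6 = 30

a_6 = 30


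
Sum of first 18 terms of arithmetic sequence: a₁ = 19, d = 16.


aₙ = 19 + (18-1)×16 = 291
Sₙ = n(a₁+aₙ)/2 = 18×(19+291)/2
= 18×310/2 = 2790

S_18 = 2790


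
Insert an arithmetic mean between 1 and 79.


AM = (1 + 79)/2 = 80/2 = 40

AM = 40


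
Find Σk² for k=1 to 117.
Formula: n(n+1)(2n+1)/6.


n = 117
n(n+1)(2n+1)/6 = 117×118×235/6
= 3244410/6 = 540735

Σk² = 540735


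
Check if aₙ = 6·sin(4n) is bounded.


For all n, -1 ≤ sin(4n) ≤ 1, so -6 ≤ 6·sin(4n) ≤ 6
Lower bound: -6, Upper bound: 6
The sequence IS bounded

Bounded (-6 ≤ aₙ ≤ 6)


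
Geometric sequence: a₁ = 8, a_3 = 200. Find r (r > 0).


r^(n-1) = aₙ/a₁
r^2 = 200/8 = 25
r = 25^(1/2)
= ±5; taking r > 0 gives r = 5

r = 5


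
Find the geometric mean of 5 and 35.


GM = √(5×35) = √175 = 13.2288

GM = 13.2288


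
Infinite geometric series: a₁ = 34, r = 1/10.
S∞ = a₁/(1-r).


S∞ = a₁/(1-r) = 34/(1 - 1/10)
= 34/(9/10)
= 340/9

S∞ = 340/9


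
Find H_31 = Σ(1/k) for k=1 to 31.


H_31 = 1/1 + 1/2 + 1/3 + ... + 1/31
= 290774257297357/72201776446800
≈ 4.0272

H_31 = 290774257297357/72201776446800 ≈ 4.0272


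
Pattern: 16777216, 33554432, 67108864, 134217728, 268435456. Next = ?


Pattern: powers of 2: 2ⁿ
Terms: 16777216, 33554432, 67108864, 134217728, 268435456
Next term = 536870912

Next term = 536870912


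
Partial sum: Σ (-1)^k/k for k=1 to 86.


S = -1 + 1/2 - 1/3 + 1/4 - 1/5 + 1/6 - 1/7 + 1/8 ± ...
= -0.6874
(Full series converges to -ln(2) ≈ -0.6931)

S_86 = -0.6874


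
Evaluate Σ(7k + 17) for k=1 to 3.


Σ(7k+17) = 7·Σk + 17·n
= 7·6 + 17·3
= 42 + 51 = 93

Σ = 93


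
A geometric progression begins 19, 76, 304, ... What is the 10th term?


aₙ = a₁·r^(n-1)
= 19×4^9
= 19×262144
= 4980736

a_10 = 4980736


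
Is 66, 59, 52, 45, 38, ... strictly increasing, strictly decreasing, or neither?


Differences: -7, -7, -7, -7
All differences < 0 → strictly DECREASING

Monotonically decreasing


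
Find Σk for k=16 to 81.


Σₖ₌16^81 k = Σₖ₌₁^81 k − Σₖ₌₁^15 k
= 81·82/2 − 15·16/2
= 3321 − 120 = 3201

Σk = 3201


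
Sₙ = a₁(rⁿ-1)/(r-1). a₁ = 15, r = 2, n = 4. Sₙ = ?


Sₙ = 15×(2^4 - 1)/(2 - 1)
= 15×(16 - 1)/1
= 15×15/1
= 225

S_4 = 225


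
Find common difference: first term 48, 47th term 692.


d = (aₙ - a₁)/(n-1)
= (692 - 48)/(47-1)
= 644/46 = 14

d = 14


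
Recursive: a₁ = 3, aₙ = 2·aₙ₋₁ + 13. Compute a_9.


Computing step by step:
a_1 = 3
a_2 = 19
a_3 = 51
a_4 = 115
a_5 = 243
a_6 = 499
a_7 = 1011
a_8 = 2035
a_9 = 4083


a_9 = 4083


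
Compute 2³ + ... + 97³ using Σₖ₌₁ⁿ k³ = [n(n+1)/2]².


Σₖ₌2^97 k³ = [97·98/2]² − [1·2/2]²
= 22591009 − 1 = 22591008

Σk³ = 22591008


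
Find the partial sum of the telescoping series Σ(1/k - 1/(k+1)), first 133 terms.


Telescoping: adjacent terms cancel.
= 1/1 - 1/134
= 1 - 1/134 = 133/134

Sum = 133/134


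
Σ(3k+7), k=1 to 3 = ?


Σ(3k+7) = 3·Σk + 7·n
= 3·6 + 7·3
= 18 + 21 = 39

Σ = 39


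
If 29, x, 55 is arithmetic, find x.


AM = (29 + 55)/2 = 84/2 = 42

AM = 42


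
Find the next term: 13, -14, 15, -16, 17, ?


Pattern: alternating sign, magnitude arithmetic (d=1)
Terms: 13, -14, 15, -16, 17
Next term = -18

Next term = -18


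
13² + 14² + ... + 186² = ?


Σₖ₌13^186 k² = Σₖ₌₁^186 k² − Σₖ₌₁^12 k²
= 186·187·373/6 − 12·13·25/6
= 2162281 − 650 = 2161631

Σk² = 2161631


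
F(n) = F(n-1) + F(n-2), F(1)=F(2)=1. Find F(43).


Fibonacci sequence: 1, 1, 2, 3, 5, 8, 13, 21, 34, 55, 89, ...
F(43) = 433494437

F(43) = 433494437


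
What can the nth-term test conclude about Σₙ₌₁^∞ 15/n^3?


lim(n→∞) 15/n^3 = 0
lim aₙ = 0 → nth-term test is INCONCLUSIVE
(Need other tests; this is actually a convergent p-series with p=3 > 1)

Inconclusive (lim aₙ = 0; need another test)


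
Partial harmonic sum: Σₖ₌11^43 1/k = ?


Σₖ₌11^43 1/k = 1/11 + 1/12 + 1/13 + ... + 1/43
= 1216865528621842739/856326196254765600
≈ 1.421

Sum = 1216865528621842739/856326196254765600 ≈ 1.421


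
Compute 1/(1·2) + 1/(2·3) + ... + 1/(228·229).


1/(k(k+1)) = 1/k - 1/(k+1) (partial fractions)
Telescoping: Σ = 1 - 1/229 = 228/229

Sum = 228/229


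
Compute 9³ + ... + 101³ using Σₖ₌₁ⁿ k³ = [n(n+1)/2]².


Σₖ₌9^101 k³ = [101·102/2]² − [8·9/2]²
= 26532801 − 1296 = 26531505

Σk³ = 26531505


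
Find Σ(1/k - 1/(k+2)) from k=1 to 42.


Telescoping with gap 2: two head and two tail terms survive.
= (1 + 1/2) - (1/43 + 1/44)
= 3/2 - 1/43 - 1/44 = 2751/1892

Sum = 2751/1892


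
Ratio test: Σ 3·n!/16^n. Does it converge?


aₙ = 3·n!/16^n
a_{n+1}/aₙ = (n+1)!/16^(n+1) × 16^n/n!  (constant 3 cancels)
= (n+1)/16
L = lim(n→∞) (n+1)/16 = ∞
L > 1 → series DIVERGES

Diverges (ratio test: L = ∞ > 1)


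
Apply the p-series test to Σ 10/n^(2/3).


p-series test: Σ c/n^p converges if p > 1, diverges if p ≤ 1 (constant c > 0 doesn't affect convergence).
p = 2/3
2/3 ≤ 1 → DIVERGES

Diverges (p = 2/3 ≤ 1)


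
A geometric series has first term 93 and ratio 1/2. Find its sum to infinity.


S∞ = a₁/(1-r) = 93/(1 - 1/2)
= 93/(1/2)
= 186

S∞ = 186


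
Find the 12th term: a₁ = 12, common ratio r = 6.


aₙ = a₁·r^(n-1)
= 12×6^11
= 12×362797056
= 4353564672

a_12 = 4353564672


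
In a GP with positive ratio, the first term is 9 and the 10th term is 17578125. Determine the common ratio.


r^(n-1) = aₙ/a₁
r^9 = 17578125/9 = 1953125
r = 1953125^(1/9)
= 5

r = 5


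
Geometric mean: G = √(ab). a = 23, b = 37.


GM = √(23×37) = √851 = 29.1719

GM = 29.1719


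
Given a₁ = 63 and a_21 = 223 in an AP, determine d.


d = (aₙ - a₁)/(n-1)
= (223 - 63)/(21-1)
= 160/20 = 8

d = 8


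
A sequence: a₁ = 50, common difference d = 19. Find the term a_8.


aₙ = a₁ + (n-1)d
= 50 + (8-1)×19
= 50 + 133
= 183

a_8 = 183


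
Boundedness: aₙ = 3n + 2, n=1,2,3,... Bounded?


aₙ = 3n + 2 → as n→∞, aₙ→∞
No finite upper bound exists
The sequence is UNBOUNDED

Unbounded (aₙ → ∞ as n → ∞)


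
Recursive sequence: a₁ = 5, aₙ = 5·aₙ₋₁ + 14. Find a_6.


Computing step by step:
a_1 = 5
a_2 = 39
a_3 = 209
a_4 = 1059
a_5 = 5309
a_6 = 26559


a_6 = 26559


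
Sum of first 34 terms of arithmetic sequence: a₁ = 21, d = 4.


aₙ = 21 + (34-1)×4 = 153
Sₙ = n(a₁+aₙ)/2 = 34×(21+153)/2
= 34×174/2 = 2958

S_34 = 2958


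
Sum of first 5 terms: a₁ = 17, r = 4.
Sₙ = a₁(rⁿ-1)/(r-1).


Sₙ = 17×(4^5 - 1)/(4 - 1)
= 17×(1024 - 1)/3
= 17×1023/3
= 5797

S_5 = 5797


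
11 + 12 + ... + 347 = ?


Σₖ₌11^347 k = Σₖ₌₁^347 k − Σₖ₌₁^10 k
= 347·348/2 − 10·11/2
= 60378 − 55 = 60323

Σk = 60323


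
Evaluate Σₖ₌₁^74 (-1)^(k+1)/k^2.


S = 1 - 1/4 + 1/9 - 1/16 + 1/25 - 1/36 + 1/49 - 1/64 ± ...
= 0.8224
(Full series converges to +π²/12 ≈ +0.8225)

S_74 = 0.8224


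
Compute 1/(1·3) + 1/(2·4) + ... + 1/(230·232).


1/(k(k+2)) = (1/2)·(1/k - 1/(k+2)) (partial fractions)
Telescoping: Σ = (1/2)·(1 + 1/2 - 1/231 - 1/232) = 79925/107184

Sum = 79925/107184


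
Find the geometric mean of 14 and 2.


GM = √(14×2) = √28 = 5.2915

GM = 5.2915


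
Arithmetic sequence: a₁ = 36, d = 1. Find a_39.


aₙ = a₁ + (n-1)d
= 36 + (39-1)×1
= 36 + 38
= 74

a_39 = 74


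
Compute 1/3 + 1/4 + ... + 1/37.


Σₖ₌3^37 1/k = 1/3 + 1/4 + 1/5 + ... + 1/37
= 1312217274475033/485721041551200
≈ 2.7016

Sum = 1312217274475033/485721041551200 ≈ 2.7016


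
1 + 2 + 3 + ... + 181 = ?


n(n+1)/2 = 181×182/2 = 32942/2 = 16471

Σk = 16471


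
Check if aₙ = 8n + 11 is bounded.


aₙ = 8n + 11 → as n→∞, aₙ→∞
No finite upper bound exists
The sequence is UNBOUNDED

Unbounded (aₙ → ∞ as n → ∞)


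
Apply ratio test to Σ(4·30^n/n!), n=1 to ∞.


aₙ = 4·30^n/n!
a_{n+1}/aₙ = 30^(n+1)/(n+1)! × n!/30^n  (constant 4 cancels)
= 30/(n+1)
L = lim(n→∞) 30/(n+1) = 0
L < 1 → series CONVERGES

Converges (ratio test: L = 0 < 1)


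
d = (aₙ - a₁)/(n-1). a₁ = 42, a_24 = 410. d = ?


d = (aₙ - a₁)/(n-1)
= (410 - 42)/(24-1)
= 368/23 = 16

d = 16


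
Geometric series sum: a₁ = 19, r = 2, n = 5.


Sₙ = 19×(2^5 - 1)/(2 - 1)
= 19×(32 - 1)/1
= 19×31/1
= 589

S_5 = 589


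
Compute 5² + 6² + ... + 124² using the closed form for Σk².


Σₖ₌5^124 k² = Σₖ₌₁^124 k² − Σₖ₌₁^4 k²
= 124·125·249/6 − 4·5·9/6
= 643250 − 30 = 643220

Σk² = 643220


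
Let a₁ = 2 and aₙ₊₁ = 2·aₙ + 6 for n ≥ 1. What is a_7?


Computing step by step:
a_1 = 2
a_2 = 10
a_3 = 26
a_4 = 58
a_5 = 122
a_6 = 250
a_7 = 506


a_7 = 506


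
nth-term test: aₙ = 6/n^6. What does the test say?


lim(n→∞) 6/n^6 = 0
lim aₙ = 0 → nth-term test is INCONCLUSIVE
(Need other tests; this is actually a convergent p-series with p=6 > 1)

Inconclusive (lim aₙ = 0; need another test)


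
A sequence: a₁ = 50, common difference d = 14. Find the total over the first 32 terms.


aₙ = 50 + (32-1)×14 = 484
Sₙ = n(a₁+aₙ)/2 = 32×(50+484)/2
= 32×534/2 = 8544

S_32 = 8544


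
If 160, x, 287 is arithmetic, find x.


AM = (160 + 287)/2 = 447/2 = 223.5

AM = 223.5


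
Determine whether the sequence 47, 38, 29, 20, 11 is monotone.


Differences: -9, -9, -9, -9
All differences < 0 → strictly DECREASING

Monotonically decreasing


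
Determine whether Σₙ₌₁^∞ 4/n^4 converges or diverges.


p-series test: Σ c/n^p converges if p > 1, diverges if p ≤ 1 (constant c > 0 doesn't affect convergence).
p = 4
4 > 1 → CONVERGES

Converges (p = 4 > 1)


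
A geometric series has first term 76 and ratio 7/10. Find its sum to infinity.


S∞ = a₁/(1-r) = 76/(1 - 7/10)
= 76/(3/10)
= 760/3

S∞ = 760/3


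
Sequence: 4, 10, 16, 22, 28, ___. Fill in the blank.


Pattern: arithmetic (d=6)
Terms: 4, 10, 16, 22, 28
Next term = 34

Next term = 34


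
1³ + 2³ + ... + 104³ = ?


n(n+1)/2 = 104×105/2 = 5460
Σk³ = 5460² = 29811600

Σk³ = 29811600


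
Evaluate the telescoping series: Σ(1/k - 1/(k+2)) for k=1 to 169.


Telescoping with gap 2: two head and two tail terms survive.
= (1 + 1/2) - (1/170 + 1/171)
= 3/2 - 1/170 - 1/171 = 21632/14535

Sum = 21632/14535


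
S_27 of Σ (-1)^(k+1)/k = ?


S = 1 - 1/2 + 1/3 - 1/4 + 1/5 - 1/6 + 1/7 - 1/8 ± ...
= 0.7113
(Full series converges to +ln(2) ≈ +0.6931)

S_27 = 0.7113


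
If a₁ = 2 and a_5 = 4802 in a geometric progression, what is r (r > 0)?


r^(n-1) = aₙ/a₁
r^4 = 4802/2 = 2401
r = 2401^(1/4)
= ±7; taking r > 0 gives r = 7

r = 7


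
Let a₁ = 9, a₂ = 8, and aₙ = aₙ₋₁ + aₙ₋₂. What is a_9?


Computing iteratively: 9, 8, 17, 25, 42, 67, 109, 176, 285
a_9 = 285

a_9 = 285


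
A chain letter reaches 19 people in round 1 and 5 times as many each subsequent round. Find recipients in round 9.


aₙ = a₁·r^(n-1)
= 19×5^8
= 19×390625
= 7421875

a_9 = 7421875


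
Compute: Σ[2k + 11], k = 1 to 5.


Σ(2k+11) = 2·Σk + 11·n
= 2·15 + 11·5
= 30 + 55 = 85

Σ = 85


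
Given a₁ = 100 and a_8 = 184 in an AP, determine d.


d = (aₙ - a₁)/(n-1)
= (184 - 100)/(8-1)
= 84/7 = 12

d = 12


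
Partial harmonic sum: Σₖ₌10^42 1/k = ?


Σₖ₌10^42 1/k = 1/10 + 1/11 + 1/12 + ... + 1/42
= 29827525245202793/19914562703599200
≈ 1.4978

Sum = 29827525245202793/19914562703599200 ≈ 1.4978


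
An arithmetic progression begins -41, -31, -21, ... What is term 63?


aₙ = a₁ + (n-1)d
= -41 + (63-1)×10
= -41 + 620
= 579

a_63 = 579


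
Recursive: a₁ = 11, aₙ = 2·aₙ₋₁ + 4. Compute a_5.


Computing step by step:
a_1 = 11
a_2 = 26
a_3 = 56
a_4 = 116
a_5 = 236


a_5 = 236


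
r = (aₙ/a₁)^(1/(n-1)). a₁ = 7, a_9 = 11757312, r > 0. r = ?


r^(n-1) = aₙ/a₁
r^8 = 11757312/7 = 1679616
r = 1679616^(1/8)
= ±6; taking r > 0 gives r = 6

r = 6


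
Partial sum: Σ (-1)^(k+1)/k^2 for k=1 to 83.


S = 1 - 1/4 + 1/9 - 1/16 + 1/25 - 1/36 + 1/49 - 1/64 ± ...
= 0.8225
(Full series converges to +π²/12 ≈ +0.8225)

S_83 = 0.8225


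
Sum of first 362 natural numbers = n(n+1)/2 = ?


n(n+1)/2 = 362×363/2 = 131406/2 = 65703

Σk = 65703


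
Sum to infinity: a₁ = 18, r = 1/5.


S∞ = a₁/(1-r) = 18/(1 - 1/5)
= 18/(4/5)
= 45/2

S∞ = 45/2


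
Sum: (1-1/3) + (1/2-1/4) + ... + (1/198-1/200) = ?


Telescoping with gap 2: two head and two tail terms survive.
= (1 + 1/2) - (1/199 + 1/200)
= 3/2 - 1/199 - 1/200 = 59301/39800

Sum = 59301/39800


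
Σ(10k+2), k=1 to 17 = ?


Σ(10k+2) = 10·Σk + 2·n
= 10·153 + 2·17
= 1530 + 34 = 1564

Σ = 1564


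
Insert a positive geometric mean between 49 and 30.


GM = √(49×30) = √1470 = 38.3406

GM = 38.3406


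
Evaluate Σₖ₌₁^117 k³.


n(n+1)/2 = 117×118/2 = 6903
Σk³ = 6903² = 47651409

Σk³ = 47651409


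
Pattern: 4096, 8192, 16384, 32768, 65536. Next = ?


Pattern: powers of 2: 2ⁿ
Terms: 4096, 8192, 16384, 32768, 65536
Next term = 131072

Next term = 131072


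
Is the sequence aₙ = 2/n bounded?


a₁ = 2, a₂ = 2/2, a₃ = 2/3, ...
0 < aₙ ≤ 2 for all n ≥ 1
Lower bound: 0, Upper bound: 2
The sequence IS bounded

Bounded (0 < aₙ ≤ 2)


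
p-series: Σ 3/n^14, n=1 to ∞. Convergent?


p-series test: Σ c/n^p converges if p > 1, diverges if p ≤ 1 (constant c > 0 doesn't affect convergence).
p = 14
14 > 1 → CONVERGES

Converges (p = 14 > 1)


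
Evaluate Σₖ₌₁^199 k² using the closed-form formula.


n = 199
n(n+1)(2n+1)/6 = 199×200×399/6
= 15880200/6 = 2646700

Σk² = 2646700


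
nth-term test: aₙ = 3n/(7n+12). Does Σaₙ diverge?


lim(n→∞) 3n/(7n+12) = 3/7 = 3/7  (divide numerator and denominator by n)
lim aₙ = 3/7 ≠ 0 → series DIVERGES

Diverges (lim aₙ = 3/7 ≠ 0)


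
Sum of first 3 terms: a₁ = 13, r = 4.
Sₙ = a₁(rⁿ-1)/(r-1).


Sₙ = 13×(4^3 - 1)/(4 - 1)
= 13×(64 - 1)/3
= 13×63/3
= 273

S_3 = 273


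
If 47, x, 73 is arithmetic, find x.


AM = (47 + 73)/2 = 120/2 = 60

AM = 60


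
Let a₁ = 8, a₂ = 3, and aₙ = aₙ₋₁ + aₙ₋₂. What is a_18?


Computing iteratively: 8, 3, 11, 14, 25, 39, 64, 103, 167, 270, 437, 707, ...
a_18 = 12687

a_18 = 12687


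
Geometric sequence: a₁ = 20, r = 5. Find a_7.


aₙ = a₁·r^(n-1)
= 20×5^6
= 20×15625
= 312500

a_7 = 312500


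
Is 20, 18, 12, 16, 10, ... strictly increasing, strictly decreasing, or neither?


Differences: -2, -6, 4, -6
Difference at position 3 is +4 (> 0) but position 1 is -2 (< 0) — sequence both rises and falls
→ NOT monotonic

Not monotonic


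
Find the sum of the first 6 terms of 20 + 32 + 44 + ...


aₙ = 20 + (6-1)×12 = 80
Sₙ = n(a₁+aₙ)/2 = 6×(20+80)/2
= 6×100/2 = 300

S_6 = 300


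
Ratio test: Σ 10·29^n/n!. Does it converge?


aₙ = 10·29^n/n!
a_{n+1}/aₙ = 29^(n+1)/(n+1)! × n!/29^n  (constant 10 cancels)
= 29/(n+1)
L = lim(n→∞) 29/(n+1) = 0
L < 1 → series CONVERGES

Converges (ratio test: L = 0 < 1)


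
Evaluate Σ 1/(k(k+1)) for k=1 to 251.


1/(k(k+1)) = 1/k - 1/(k+1) (partial fractions)
Telescoping: Σ = 1 - 1/252 = 251/252

Sum = 251/252


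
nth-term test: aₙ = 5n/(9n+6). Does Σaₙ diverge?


lim(n→∞) 5n/(9n+6) = 5/9 = 5/9  (divide numerator and denominator by n)
lim aₙ = 5/9 ≠ 0 → series DIVERGES

Diverges (lim aₙ = 5/9 ≠ 0)


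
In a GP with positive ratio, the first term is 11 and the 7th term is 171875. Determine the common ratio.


r^(n-1) = aₙ/a₁
r^6 = 171875/11 = 15625
r = 15625^(1/6)
= ±5; taking r > 0 gives r = 5

r = 5


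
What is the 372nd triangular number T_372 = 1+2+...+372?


n(n+1)/2 = 372×373/2 = 138756/2 = 69378

Σk = 69378


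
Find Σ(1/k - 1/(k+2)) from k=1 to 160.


Telescoping with gap 2: two head and two tail terms survive.
= (1 + 1/2) - (1/161 + 1/162)
= 3/2 - 1/161 - 1/162 = 19400/13041

Sum = 19400/13041


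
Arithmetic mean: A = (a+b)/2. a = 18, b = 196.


AM = (18 + 196)/2 = 214/2 = 107

AM = 107


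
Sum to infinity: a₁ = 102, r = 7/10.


S∞ = a₁/(1-r) = 102/(1 - 7/10)
= 102/(3/10)
= 340

S∞ = 340


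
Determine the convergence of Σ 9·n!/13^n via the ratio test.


aₙ = 9·n!/13^n
a_{n+1}/aₙ = (n+1)!/13^(n+1) × 13^n/n!  (constant 9 cancels)
= (n+1)/13
L = lim(n→∞) (n+1)/13 = ∞
L > 1 → series DIVERGES

Diverges (ratio test: L = ∞ > 1)


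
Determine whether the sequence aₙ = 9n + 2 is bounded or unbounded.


aₙ = 9n + 2 → as n→∞, aₙ→∞
No finite upper bound exists
The sequence is UNBOUNDED

Unbounded (aₙ → ∞ as n → ∞)


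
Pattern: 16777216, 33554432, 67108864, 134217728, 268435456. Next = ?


Pattern: powers of 2: 2ⁿ
Terms: 16777216, 33554432, 67108864, 134217728, 268435456
Next term = 536870912

Next term = 536870912


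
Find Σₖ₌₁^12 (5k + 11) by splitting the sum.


Σ(5k+11) = 5·Σk + 11·n
= 5·78 + 11·12
= 390 + 132 = 522

Σ = 522


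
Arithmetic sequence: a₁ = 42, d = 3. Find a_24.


aₙ = a₁ + (n-1)d
= 42 + (24-1)×3
= 42 + 69
= 111

a_24 = 111


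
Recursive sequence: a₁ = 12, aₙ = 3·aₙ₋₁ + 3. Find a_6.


Computing step by step:
a_1 = 12
a_2 = 39
a_3 = 120
a_4 = 363
a_5 = 1092
a_6 = 3279


a_6 = 3279


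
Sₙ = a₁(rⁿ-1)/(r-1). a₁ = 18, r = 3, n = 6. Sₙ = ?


Sₙ = 18×(3^6 - 1)/(3 - 1)
= 18×(729 - 1)/2
= 18×728/2
= 6552

S_6 = 6552


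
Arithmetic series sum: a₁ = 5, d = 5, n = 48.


aₙ = 5 + (48-1)×5 = 240
Sₙ = n(a₁+aₙ)/2 = 48×(5+240)/2
= 48×245/2 = 5880

S_48 = 5880


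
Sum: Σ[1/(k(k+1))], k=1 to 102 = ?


1/(k(k+1)) = 1/k - 1/(k+1) (partial fractions)
Telescoping: Σ = 1 - 1/103 = 102/103

Sum = 102/103


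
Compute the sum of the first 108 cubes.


n(n+1)/2 = 108×109/2 = 5886
Σk³ = 5886² = 34644996

Σk³ = 34644996


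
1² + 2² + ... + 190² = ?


n = 190
n(n+1)(2n+1)/6 = 190×191×381/6
= 13826490/6 = 2304415

Σk² = 2304415


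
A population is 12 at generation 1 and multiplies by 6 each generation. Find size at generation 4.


aₙ = a₁·r^(n-1)
= 12×6^3
= 12×216
= 2592

a_4 = 2592


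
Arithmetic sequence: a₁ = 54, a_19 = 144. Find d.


d = (aₙ - a₁)/(n-1)
= (144 - 54)/(19-1)
= 90/18 = 5

d = 5


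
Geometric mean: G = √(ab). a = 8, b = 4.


GM = √(8×4) = √32 = 5.6569

GM = 5.6569


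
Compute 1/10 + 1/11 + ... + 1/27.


Σₖ₌10^27 1/k = 1/10 + 1/11 + 1/12 + ... + 1/27
= 85332099113/80313433200
≈ 1.0625

Sum = 85332099113/80313433200 ≈ 1.0625


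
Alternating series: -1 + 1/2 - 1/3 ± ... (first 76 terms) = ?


S = -1 + 1/2 - 1/3 + 1/4 - 1/5 + 1/6 - 1/7 + 1/8 ± ...
= -0.6866
(Full series converges to -ln(2) ≈ -0.6931)

S_76 = -0.6866


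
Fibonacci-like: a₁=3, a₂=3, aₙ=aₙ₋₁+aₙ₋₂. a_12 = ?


Computing iteratively: 3, 3, 6, 9, 15, 24, 39, 63, 102, 165, 267, 432
a_12 = 432

a_12 = 432


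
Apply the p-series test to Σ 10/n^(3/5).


p-series test: Σ c/n^p converges if p > 1, diverges if p ≤ 1 (constant c > 0 doesn't affect convergence).
p = 3/5
3/5 ≤ 1 → DIVERGES

Diverges (p = 3/5 ≤ 1)


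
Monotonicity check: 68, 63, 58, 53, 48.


Differences: -5, -5, -5, -5
All differences < 0 → strictly DECREASING

Monotonically decreasing


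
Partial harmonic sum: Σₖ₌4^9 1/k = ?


Σₖ₌4^9 1/k = 1/4 + 1/5 + 1/6 + 1/7 + 1/8 + 1/9
= 2509/2520
≈ 0.9956

Sum = 2509/2520 ≈ 0.9956


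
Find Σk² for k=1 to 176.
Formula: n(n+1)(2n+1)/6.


n = 176
n(n+1)(2n+1)/6 = 176×177×353/6
= 10996656/6 = 1832776

Σk² = 1832776


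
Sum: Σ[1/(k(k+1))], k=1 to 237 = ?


1/(k(k+1)) = 1/k - 1/(k+1) (partial fractions)
Telescoping: Σ = 1 - 1/238 = 237/238

Sum = 237/238


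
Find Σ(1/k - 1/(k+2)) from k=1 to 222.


Telescoping with gap 2: two head and two tail terms survive.
= (1 + 1/2) - (1/223 + 1/224)
= 3/2 - 1/223 - 1/224 = 74481/49952

Sum = 74481/49952


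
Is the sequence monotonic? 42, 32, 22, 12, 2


Differences: -10, -10, -10, -10
All differences < 0 → strictly DECREASING

Monotonically decreasing


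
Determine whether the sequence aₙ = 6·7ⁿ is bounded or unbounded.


aₙ = 6·7ⁿ → as n→∞, aₙ→∞ (since base 7 > 1)
No finite upper bound exists
The sequence is UNBOUNDED

Unbounded (aₙ → ∞ as n → ∞)


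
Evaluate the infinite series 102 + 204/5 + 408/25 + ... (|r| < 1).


S∞ = a₁/(1-r) = 102/(1 - 2/5)
= 102/(3/5)
= 170

S∞ = 170


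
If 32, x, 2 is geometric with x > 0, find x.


GM = √(32×2) = √64 = 8

GM = 8


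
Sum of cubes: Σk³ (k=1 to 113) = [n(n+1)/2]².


n(n+1)/2 = 113×114/2 = 6441
Σk³ = 6441² = 41486481

Σk³ = 41486481


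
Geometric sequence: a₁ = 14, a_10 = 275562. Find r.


r^(n-1) = aₙ/a₁
r^9 = 275562/14 = 19683
r = 19683^(1/9)
= 3

r = 3


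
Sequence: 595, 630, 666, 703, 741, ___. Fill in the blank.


Pattern: triangular numbers: n(n+1)/2
Terms: 595, 630, 666, 703, 741
Next term = 780

Next term = 780


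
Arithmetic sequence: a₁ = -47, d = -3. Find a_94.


aₙ = a₁ + (n-1)d
= -47 + (94-1)×-3
= -47 - 279
= -326

a_94 = -326


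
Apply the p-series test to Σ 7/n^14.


p-series test: Σ c/n^p converges if p > 1, diverges if p ≤ 1 (constant c > 0 doesn't affect convergence).
p = 14
14 > 1 → CONVERGES

Converges (p = 14 > 1)


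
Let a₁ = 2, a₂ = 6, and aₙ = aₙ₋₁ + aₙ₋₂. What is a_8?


Computing iteratively: 2, 6, 8, 14, 22, 36, 58, 94
a_8 = 94

a_8 = 94


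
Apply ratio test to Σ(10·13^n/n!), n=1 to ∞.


aₙ = 10·13^n/n!
a_{n+1}/aₙ = 13^(n+1)/(n+1)! × n!/13^n  (constant 10 cancels)
= 13/(n+1)
L = lim(n→∞) 13/(n+1) = 0
L < 1 → series CONVERGES

Converges (ratio test: L = 0 < 1)


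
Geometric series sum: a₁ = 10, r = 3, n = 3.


Sₙ = 10×(3^3 - 1)/(3 - 1)
= 10×(27 - 1)/2
= 10×26/2
= 130

S_3 = 130


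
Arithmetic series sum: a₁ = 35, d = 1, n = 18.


aₙ = 35 + (18-1)×1 = 52
Sₙ = n(a₁+aₙ)/2 = 18×(35+52)/2
= 18×87/2 = 783

S_18 = 783


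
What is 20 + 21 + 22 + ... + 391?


Σₖ₌20^391 k = Σₖ₌₁^391 k − Σₖ₌₁^19 k
= 391·392/2 − 19·20/2
= 76636 − 190 = 76446

Σk = 76446


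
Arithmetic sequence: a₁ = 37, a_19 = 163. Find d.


d = (aₙ - a₁)/(n-1)
= (163 - 37)/(19-1)
= 126/18 = 7

d = 7


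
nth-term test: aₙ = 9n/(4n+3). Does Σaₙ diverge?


lim(n→∞) 9n/(4n+3) = 9/4 = 9/4  (divide numerator and denominator by n)
lim aₙ = 9/4 ≠ 0 → series DIVERGES

Diverges (lim aₙ = 9/4 ≠ 0)


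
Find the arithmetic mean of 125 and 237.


AM = (125 + 237)/2 = 362/2 = 181

AM = 181


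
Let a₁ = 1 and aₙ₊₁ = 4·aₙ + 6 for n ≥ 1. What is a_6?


Computing step by step:
a_1 = 1
a_2 = 10
a_3 = 46
a_4 = 190
a_5 = 766
a_6 = 3070


a_6 = 3070


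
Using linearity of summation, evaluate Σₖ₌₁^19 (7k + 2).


Σ(7k+2) = 7·Σk + 2·n
= 7·190 + 2·19
= 1330 + 38 = 1368

Σ = 1368


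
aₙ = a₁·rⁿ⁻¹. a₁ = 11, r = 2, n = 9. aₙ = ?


aₙ = a₁·r^(n-1)
= 11×2^8
= 11×256
= 2816

a_9 = 2816


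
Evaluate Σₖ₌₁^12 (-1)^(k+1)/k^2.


S = 1 - 1/4 + 1/9 - 1/16 + 1/25 - 1/36 + 1/49 - 1/64 ± ...
= 0.8193
(Full series converges to +π²/12 ≈ +0.8225)

S_12 = 0.8193


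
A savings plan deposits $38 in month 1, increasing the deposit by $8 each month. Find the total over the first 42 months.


aₙ = 38 + (42-1)×8 = 366
Sₙ = n(a₁+aₙ)/2 = 42×(38+366)/2
= 42×404/2 = 8484

S_42 = 8484


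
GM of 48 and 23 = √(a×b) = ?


GM = √(48×23) = √1104 = 33.2265

GM = 33.2265


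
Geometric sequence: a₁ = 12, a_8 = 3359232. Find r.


r^(n-1) = aₙ/a₁
r^7 = 3359232/12 = 279936
r = 279936^(1/7)
= 6

r = 6


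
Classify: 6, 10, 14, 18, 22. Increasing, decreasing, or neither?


Differences: 4, 4, 4, 4
All differences > 0 → strictly INCREASING

Monotonically increasing


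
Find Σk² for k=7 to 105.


Σₖ₌7^105 k² = Σₖ₌₁^105 k² − Σₖ₌₁^6 k²
= 105·106·211/6 − 6·7·13/6
= 391405 − 91 = 391314

Σk² = 391314


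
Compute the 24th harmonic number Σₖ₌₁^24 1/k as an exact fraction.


H_24 = 1/1 + 1/2 + 1/3 + ... + 1/24
= 1347822955/356948592
≈ 3.776

H_24 = 1347822955/356948592 ≈ 3.776


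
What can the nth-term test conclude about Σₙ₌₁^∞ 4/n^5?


lim(n→∞) 4/n^5 = 0
lim aₙ = 0 → nth-term test is INCONCLUSIVE
(Need other tests; this is actually a convergent p-series with p=5 > 1)

Inconclusive (lim aₙ = 0; need another test)


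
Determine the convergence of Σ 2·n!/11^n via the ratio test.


aₙ = 2·n!/11^n
a_{n+1}/aₙ = (n+1)!/11^(n+1) × 11^n/n!  (constant 2 cancels)
= (n+1)/11
L = lim(n→∞) (n+1)/11 = ∞
L > 1 → series DIVERGES

Diverges (ratio test: L = ∞ > 1)


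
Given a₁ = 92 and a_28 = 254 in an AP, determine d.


d = (aₙ - a₁)/(n-1)
= (254 - 92)/(28-1)
= 162/27 = 6

d = 6


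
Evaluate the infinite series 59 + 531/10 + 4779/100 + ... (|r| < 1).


S∞ = a₁/(1-r) = 59/(1 - 9/10)
= 59/(1/10)
= 590

S∞ = 590


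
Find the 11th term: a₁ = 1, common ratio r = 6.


aₙ = a₁·r^(n-1)
= 1×6^10
= 1×60466176
= 60466176

a_11 = 60466176


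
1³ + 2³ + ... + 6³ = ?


n(n+1)/2 = 6×7/2 = 21
Σk³ = 21² = 441

Σk³ = 441


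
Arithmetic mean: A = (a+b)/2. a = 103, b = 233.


AM = (103 + 233)/2 = 336/2 = 168

AM = 168


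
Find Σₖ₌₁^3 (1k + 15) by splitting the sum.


Σ(1k+15) = 1·Σk + 15·n
= 1·6 + 15·3
= 6 + 45 = 51

Σ = 51


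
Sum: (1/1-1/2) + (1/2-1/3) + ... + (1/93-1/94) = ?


Telescoping: adjacent terms cancel.
= 1/1 - 1/94
= 1 - 1/94 = 93/94

Sum = 93/94


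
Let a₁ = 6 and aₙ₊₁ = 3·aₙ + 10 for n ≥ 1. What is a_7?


Computing step by step:
a_1 = 6
a_2 = 28
a_3 = 94
a_4 = 292
a_5 = 886
a_6 = 2668
a_7 = 8014


a_7 = 8014


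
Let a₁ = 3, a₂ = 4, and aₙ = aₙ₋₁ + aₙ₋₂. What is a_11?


Computing iteratively: 3, 4, 7, 11, 18, 29, 47, 76, 123, 199, 322
a_11 = 322

a_11 = 322


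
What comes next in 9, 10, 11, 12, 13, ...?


Pattern: arithmetic (d=1)
Terms: 9, 10, 11, 12, 13
Next term = 14

Next term = 14


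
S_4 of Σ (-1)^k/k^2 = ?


S = -1 + 1/4 - 1/9 + 1/16
= -0.7986
(Full series converges to -π²/12 ≈ -0.8225)

S_4 = -0.7986


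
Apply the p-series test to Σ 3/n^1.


p-series test: Σ c/n^p converges if p > 1, diverges if p ≤ 1 (constant c > 0 doesn't affect convergence).
p = 1
1 ≤ 1 → DIVERGES

Diverges (p = 1 ≤ 1)


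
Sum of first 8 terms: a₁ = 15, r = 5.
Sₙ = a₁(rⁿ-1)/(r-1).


Sₙ = 15×(5^8 - 1)/(5 - 1)
= 15×(390625 - 1)/4
= 15×390624/4
= 1464840

S_8 = 1464840


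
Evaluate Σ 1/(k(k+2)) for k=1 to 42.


1/(k(k+2)) = (1/2)·(1/k - 1/(k+2)) (partial fractions)
Telescoping: Σ = (1/2)·(1 + 1/2 - 1/43 - 1/44) = 2751/3784

Sum = 2751/3784


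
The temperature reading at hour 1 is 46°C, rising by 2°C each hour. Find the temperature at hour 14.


aₙ = a₁ + (n-1)d
= 46 + (14-1)×2
= 46 + 26
= 72

a_14 = 72


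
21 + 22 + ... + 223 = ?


Σₖ₌21^223 k = Σₖ₌₁^223 k − Σₖ₌₁^20 k
= 223·224/2 − 20·21/2
= 24976 − 210 = 24766

Σk = 24766
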